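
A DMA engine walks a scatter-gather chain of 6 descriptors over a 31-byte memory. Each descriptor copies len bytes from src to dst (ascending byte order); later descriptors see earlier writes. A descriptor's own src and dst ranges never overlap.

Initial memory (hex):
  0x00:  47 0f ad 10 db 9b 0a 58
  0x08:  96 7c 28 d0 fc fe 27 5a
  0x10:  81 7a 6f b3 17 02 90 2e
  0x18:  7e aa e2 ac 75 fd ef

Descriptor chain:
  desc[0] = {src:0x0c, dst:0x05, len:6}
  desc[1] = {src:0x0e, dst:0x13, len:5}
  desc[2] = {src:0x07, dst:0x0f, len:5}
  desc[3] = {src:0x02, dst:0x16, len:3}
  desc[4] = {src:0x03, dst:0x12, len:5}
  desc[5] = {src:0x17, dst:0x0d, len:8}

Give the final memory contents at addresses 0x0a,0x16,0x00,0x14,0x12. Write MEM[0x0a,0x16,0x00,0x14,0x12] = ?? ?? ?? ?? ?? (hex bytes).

MEM[0x0a,0x16,0x00,0x14,0x12] = 7a 27 47 ef 75

[0] 0x0c->0x05 len=6 : fc fe 27 5a 81 7a
[1] 0x0e->0x13 len=5 : 27 5a 81 7a 6f
[2] 0x07->0x0f len=5 : 27 5a 81 7a d0
[3] 0x02->0x16 len=3 : ad 10 db
[4] 0x03->0x12 len=5 : 10 db fc fe 27
[5] 0x17->0x0d len=8 : 10 db aa e2 ac 75 fd ef
query mem[0x0a]=0x7a, mem[0x16]=0x27, mem[0x00]=0x47, mem[0x14]=0xef, mem[0x12]=0x75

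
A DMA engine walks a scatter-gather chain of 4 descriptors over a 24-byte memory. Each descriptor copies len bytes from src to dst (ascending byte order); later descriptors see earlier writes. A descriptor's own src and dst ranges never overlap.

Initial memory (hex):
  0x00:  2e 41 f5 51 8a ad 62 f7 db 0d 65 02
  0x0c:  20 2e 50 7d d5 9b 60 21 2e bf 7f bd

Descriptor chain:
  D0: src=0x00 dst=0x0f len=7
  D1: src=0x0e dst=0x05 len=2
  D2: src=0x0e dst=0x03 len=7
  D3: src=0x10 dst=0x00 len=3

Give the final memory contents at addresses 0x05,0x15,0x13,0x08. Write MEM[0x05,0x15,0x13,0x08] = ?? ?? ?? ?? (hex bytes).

  after D0: wrote 7B at 0x0f = 2e41f5518aad62
  after D1: wrote 2B at 0x05 = 502e
  after D2: wrote 7B at 0x03 = 502e41f5518aad
  after D3: wrote 3B at 0x00 = 41f551
query mem[0x05]=0x41, mem[0x15]=0x62, mem[0x13]=0x8a, mem[0x08]=0x8a

MEM[0x05,0x15,0x13,0x08] = 41 62 8a 8a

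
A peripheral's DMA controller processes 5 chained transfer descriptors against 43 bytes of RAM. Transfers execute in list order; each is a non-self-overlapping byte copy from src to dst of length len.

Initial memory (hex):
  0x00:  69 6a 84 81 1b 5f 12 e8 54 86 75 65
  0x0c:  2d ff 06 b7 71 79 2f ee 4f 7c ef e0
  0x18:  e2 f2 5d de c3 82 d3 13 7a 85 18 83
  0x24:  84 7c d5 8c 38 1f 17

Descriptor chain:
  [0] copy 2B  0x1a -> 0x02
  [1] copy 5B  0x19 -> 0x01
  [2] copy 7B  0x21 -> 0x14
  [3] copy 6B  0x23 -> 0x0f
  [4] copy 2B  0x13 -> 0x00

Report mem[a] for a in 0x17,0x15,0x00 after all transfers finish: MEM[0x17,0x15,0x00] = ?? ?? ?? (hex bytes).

MEM[0x17,0x15,0x00] = 84 18 8c

  after D0: wrote 2B at 0x02 = 5dde
  after D1: wrote 5B at 0x01 = f25ddec382
  after D2: wrote 7B at 0x14 = 851883847cd58c
  after D3: wrote 6B at 0x0f = 83847cd58c38
  after D4: wrote 2B at 0x00 = 8c38
query mem[0x17]=0x84, mem[0x15]=0x18, mem[0x00]=0x8c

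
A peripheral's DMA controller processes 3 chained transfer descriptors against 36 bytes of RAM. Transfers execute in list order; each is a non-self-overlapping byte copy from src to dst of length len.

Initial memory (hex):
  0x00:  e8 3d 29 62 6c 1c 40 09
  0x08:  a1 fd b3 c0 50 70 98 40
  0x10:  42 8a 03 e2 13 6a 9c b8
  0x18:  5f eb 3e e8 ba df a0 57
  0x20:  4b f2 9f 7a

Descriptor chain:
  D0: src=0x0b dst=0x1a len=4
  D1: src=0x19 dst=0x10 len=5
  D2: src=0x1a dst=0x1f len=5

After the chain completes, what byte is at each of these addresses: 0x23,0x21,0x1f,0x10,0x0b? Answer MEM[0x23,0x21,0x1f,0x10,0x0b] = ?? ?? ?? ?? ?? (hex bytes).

[0] 0x0b->0x1a len=4 : c0 50 70 98
[1] 0x19->0x10 len=5 : eb c0 50 70 98
[2] 0x1a->0x1f len=5 : c0 50 70 98 a0
query mem[0x23]=0xa0, mem[0x21]=0x70, mem[0x1f]=0xc0, mem[0x10]=0xeb, mem[0x0b]=0xc0

MEM[0x23,0x21,0x1f,0x10,0x0b] = a0 70 c0 eb c0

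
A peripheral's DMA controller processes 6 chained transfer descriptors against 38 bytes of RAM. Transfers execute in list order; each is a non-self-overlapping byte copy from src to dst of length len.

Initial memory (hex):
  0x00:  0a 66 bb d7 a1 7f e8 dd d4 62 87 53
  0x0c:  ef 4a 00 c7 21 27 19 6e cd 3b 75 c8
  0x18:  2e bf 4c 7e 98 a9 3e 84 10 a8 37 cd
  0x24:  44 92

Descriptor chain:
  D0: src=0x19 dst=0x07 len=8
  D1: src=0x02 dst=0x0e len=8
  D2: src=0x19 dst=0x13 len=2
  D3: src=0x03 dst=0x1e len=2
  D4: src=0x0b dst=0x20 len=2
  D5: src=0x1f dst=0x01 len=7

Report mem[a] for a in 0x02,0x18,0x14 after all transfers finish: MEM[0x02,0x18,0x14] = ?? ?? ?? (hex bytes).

MEM[0x02,0x18,0x14] = a9 2e 4c

  after D0: wrote 8B at 0x07 = bf4c7e98a93e8410
  after D1: wrote 8B at 0x0e = bbd7a17fe8bf4c7e
  after D2: wrote 2B at 0x13 = bf4c
  after D3: wrote 2B at 0x1e = d7a1
  after D4: wrote 2B at 0x20 = a93e
  after D5: wrote 7B at 0x01 = a1a93e37cd4492
query mem[0x02]=0xa9, mem[0x18]=0x2e, mem[0x14]=0x4c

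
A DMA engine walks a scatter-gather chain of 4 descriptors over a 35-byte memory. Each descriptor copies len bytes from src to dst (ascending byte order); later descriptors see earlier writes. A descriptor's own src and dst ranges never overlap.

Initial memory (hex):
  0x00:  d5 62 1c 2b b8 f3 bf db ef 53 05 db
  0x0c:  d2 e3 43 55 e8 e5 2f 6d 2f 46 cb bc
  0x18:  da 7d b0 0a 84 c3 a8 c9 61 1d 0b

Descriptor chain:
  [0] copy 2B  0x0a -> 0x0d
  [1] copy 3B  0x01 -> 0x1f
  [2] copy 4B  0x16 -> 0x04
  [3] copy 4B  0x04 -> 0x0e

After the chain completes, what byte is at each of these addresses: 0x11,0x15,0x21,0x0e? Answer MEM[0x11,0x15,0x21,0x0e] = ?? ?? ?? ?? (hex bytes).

D0: mem[0x0d..0x0e] <- [05 db]
D1: mem[0x1f..0x21] <- [62 1c 2b]
D2: mem[0x04..0x07] <- [cb bc da 7d]
D3: mem[0x0e..0x11] <- [cb bc da 7d]
query mem[0x11]=0x7d, mem[0x15]=0x46, mem[0x21]=0x2b, mem[0x0e]=0xcb

MEM[0x11,0x15,0x21,0x0e] = 7d 46 2b cb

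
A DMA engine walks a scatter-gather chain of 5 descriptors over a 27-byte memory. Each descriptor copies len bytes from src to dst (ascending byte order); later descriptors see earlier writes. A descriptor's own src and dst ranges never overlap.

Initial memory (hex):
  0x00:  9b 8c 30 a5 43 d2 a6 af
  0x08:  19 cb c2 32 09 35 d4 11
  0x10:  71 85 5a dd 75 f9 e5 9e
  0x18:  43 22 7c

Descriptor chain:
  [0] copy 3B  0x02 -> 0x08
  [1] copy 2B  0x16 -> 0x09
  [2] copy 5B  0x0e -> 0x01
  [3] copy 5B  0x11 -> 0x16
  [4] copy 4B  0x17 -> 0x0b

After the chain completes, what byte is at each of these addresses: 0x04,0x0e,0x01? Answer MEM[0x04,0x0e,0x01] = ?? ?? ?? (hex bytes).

MEM[0x04,0x0e,0x01] = 85 f9 d4

[0] 0x02->0x08 len=3 : 30 a5 43
[1] 0x16->0x09 len=2 : e5 9e
[2] 0x0e->0x01 len=5 : d4 11 71 85 5a
[3] 0x11->0x16 len=5 : 85 5a dd 75 f9
[4] 0x17->0x0b len=4 : 5a dd 75 f9
query mem[0x04]=0x85, mem[0x0e]=0xf9, mem[0x01]=0xd4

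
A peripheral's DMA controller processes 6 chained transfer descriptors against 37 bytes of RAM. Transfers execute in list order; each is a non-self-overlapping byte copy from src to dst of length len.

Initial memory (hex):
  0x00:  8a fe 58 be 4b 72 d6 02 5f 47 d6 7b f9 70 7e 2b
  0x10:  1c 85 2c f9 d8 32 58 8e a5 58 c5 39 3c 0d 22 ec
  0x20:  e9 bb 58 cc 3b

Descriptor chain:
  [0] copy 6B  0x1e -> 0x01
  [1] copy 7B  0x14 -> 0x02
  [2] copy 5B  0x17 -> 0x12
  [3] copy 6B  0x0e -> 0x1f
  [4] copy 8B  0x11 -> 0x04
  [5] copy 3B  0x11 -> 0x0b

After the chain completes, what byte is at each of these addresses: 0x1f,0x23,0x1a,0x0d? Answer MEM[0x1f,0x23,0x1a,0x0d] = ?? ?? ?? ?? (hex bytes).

D0: mem[0x01..0x06] <- [22 ec e9 bb 58 cc]
D1: mem[0x02..0x08] <- [d8 32 58 8e a5 58 c5]
D2: mem[0x12..0x16] <- [8e a5 58 c5 39]
D3: mem[0x1f..0x24] <- [7e 2b 1c 85 8e a5]
D4: mem[0x04..0x0b] <- [85 8e a5 58 c5 39 8e a5]
D5: mem[0x0b..0x0d] <- [85 8e a5]
query mem[0x1f]=0x7e, mem[0x23]=0x8e, mem[0x1a]=0xc5, mem[0x0d]=0xa5

MEM[0x1f,0x23,0x1a,0x0d] = 7e 8e c5 a5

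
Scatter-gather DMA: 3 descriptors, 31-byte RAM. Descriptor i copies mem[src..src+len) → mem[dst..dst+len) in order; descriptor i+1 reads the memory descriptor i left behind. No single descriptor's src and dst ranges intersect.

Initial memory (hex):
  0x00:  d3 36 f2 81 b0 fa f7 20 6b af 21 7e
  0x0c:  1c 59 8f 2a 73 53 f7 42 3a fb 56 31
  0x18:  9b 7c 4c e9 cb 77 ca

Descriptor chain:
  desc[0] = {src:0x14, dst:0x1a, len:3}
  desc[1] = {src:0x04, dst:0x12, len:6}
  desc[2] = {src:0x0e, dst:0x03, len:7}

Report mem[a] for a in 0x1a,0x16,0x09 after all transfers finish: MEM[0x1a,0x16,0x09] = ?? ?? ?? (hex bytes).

  after D0: wrote 3B at 0x1a = 3afb56
  after D1: wrote 6B at 0x12 = b0faf7206baf
  after D2: wrote 7B at 0x03 = 8f2a7353b0faf7
query mem[0x1a]=0x3a, mem[0x16]=0x6b, mem[0x09]=0xf7

MEM[0x1a,0x16,0x09] = 3a 6b f7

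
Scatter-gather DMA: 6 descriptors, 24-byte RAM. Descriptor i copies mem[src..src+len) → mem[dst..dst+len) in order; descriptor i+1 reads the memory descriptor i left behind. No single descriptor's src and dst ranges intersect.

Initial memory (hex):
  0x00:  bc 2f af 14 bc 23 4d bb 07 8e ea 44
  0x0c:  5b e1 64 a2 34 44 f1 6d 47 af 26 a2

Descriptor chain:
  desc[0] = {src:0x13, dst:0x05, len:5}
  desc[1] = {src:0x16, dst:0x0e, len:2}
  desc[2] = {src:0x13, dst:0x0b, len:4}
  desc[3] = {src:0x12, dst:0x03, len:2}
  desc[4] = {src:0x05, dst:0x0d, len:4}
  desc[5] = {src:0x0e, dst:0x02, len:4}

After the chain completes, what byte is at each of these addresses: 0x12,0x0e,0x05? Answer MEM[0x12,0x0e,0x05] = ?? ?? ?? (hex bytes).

MEM[0x12,0x0e,0x05] = f1 47 44

  after D0: wrote 5B at 0x05 = 6d47af26a2
  after D1: wrote 2B at 0x0e = 26a2
  after D2: wrote 4B at 0x0b = 6d47af26
  after D3: wrote 2B at 0x03 = f16d
  after D4: wrote 4B at 0x0d = 6d47af26
  after D5: wrote 4B at 0x02 = 47af2644
query mem[0x12]=0xf1, mem[0x0e]=0x47, mem[0x05]=0x44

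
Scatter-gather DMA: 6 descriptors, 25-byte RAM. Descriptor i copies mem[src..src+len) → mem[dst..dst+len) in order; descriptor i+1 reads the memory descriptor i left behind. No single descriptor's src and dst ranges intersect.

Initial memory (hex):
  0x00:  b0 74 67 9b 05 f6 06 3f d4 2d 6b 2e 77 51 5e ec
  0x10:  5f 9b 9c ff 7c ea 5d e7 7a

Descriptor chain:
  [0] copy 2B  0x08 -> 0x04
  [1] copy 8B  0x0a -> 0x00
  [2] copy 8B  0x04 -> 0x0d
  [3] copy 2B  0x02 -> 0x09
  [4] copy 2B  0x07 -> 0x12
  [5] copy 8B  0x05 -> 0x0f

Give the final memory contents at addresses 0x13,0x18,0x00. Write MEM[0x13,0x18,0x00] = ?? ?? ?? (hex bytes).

MEM[0x13,0x18,0x00] = 77 7a 6b

#0 dst[0x04+2] := {0xd4,0x2d}
#1 dst[0x00+8] := {0x6b,0x2e,0x77,0x51,0x5e,0xec,0x5f,0x9b}
#2 dst[0x0d+8] := {0x5e,0xec,0x5f,0x9b,0xd4,0x2d,0x6b,0x2e}
#3 dst[0x09+2] := {0x77,0x51}
#4 dst[0x12+2] := {0x9b,0xd4}
#5 dst[0x0f+8] := {0xec,0x5f,0x9b,0xd4,0x77,0x51,0x2e,0x77}
query mem[0x13]=0x77, mem[0x18]=0x7a, mem[0x00]=0x6b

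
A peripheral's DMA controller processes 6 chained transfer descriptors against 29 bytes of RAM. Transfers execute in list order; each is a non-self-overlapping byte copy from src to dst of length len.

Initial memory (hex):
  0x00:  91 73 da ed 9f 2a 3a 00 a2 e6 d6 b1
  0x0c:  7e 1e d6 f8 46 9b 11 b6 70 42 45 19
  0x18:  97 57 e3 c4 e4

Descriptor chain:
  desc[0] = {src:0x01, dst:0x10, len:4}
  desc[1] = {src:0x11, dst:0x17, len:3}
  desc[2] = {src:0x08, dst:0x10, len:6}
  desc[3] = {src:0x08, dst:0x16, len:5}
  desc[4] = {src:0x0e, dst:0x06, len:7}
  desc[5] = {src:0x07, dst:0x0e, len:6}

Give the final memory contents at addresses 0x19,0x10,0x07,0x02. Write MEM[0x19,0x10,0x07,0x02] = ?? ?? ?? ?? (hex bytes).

MEM[0x19,0x10,0x07,0x02] = b1 e6 f8 da

[0] 0x01->0x10 len=4 : 73 da ed 9f
[1] 0x11->0x17 len=3 : da ed 9f
[2] 0x08->0x10 len=6 : a2 e6 d6 b1 7e 1e
[3] 0x08->0x16 len=5 : a2 e6 d6 b1 7e
[4] 0x0e->0x06 len=7 : d6 f8 a2 e6 d6 b1 7e
[5] 0x07->0x0e len=6 : f8 a2 e6 d6 b1 7e
query mem[0x19]=0xb1, mem[0x10]=0xe6, mem[0x07]=0xf8, mem[0x02]=0xda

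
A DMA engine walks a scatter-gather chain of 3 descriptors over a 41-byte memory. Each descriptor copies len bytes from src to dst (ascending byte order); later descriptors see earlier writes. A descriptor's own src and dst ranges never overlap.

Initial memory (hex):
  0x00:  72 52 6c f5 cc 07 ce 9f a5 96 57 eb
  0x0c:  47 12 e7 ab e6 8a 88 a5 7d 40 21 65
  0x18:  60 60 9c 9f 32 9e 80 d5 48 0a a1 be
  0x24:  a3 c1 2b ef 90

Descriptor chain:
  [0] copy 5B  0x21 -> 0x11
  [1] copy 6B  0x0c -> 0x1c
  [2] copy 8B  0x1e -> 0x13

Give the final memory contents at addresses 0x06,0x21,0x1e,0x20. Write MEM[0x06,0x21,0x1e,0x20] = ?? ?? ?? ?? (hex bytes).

#0 dst[0x11+5] := {0x0a,0xa1,0xbe,0xa3,0xc1}
#1 dst[0x1c+6] := {0x47,0x12,0xe7,0xab,0xe6,0x0a}
#2 dst[0x13+8] := {0xe7,0xab,0xe6,0x0a,0xa1,0xbe,0xa3,0xc1}
query mem[0x06]=0xce, mem[0x21]=0x0a, mem[0x1e]=0xe7, mem[0x20]=0xe6

MEM[0x06,0x21,0x1e,0x20] = ce 0a e7 e6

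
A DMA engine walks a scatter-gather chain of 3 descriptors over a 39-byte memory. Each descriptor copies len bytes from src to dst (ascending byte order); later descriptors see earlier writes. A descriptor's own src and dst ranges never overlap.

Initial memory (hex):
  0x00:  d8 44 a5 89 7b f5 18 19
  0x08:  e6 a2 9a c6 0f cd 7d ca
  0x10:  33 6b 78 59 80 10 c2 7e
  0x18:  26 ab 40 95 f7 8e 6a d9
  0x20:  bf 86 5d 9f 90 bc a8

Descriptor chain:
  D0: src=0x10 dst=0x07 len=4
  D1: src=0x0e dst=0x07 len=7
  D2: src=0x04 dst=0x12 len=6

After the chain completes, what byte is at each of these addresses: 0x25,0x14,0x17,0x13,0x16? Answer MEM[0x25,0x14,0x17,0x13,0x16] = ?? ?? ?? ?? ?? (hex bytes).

[0] 0x10->0x07 len=4 : 33 6b 78 59
[1] 0x0e->0x07 len=7 : 7d ca 33 6b 78 59 80
[2] 0x04->0x12 len=6 : 7b f5 18 7d ca 33
query mem[0x25]=0xbc, mem[0x14]=0x18, mem[0x17]=0x33, mem[0x13]=0xf5, mem[0x16]=0xca

MEM[0x25,0x14,0x17,0x13,0x16] = bc 18 33 f5 ca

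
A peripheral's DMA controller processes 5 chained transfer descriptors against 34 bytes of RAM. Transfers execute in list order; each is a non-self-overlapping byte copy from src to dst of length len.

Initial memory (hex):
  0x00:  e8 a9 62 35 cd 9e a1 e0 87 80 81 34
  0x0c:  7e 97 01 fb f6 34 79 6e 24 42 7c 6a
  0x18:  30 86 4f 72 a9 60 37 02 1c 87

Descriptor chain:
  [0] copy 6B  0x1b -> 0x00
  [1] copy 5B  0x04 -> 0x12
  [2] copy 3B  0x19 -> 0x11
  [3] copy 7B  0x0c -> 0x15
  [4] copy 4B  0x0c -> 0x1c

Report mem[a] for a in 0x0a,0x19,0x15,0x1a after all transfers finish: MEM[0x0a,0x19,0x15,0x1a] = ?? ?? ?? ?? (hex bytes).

D0: mem[0x00..0x05] <- [72 a9 60 37 02 1c]
D1: mem[0x12..0x16] <- [02 1c a1 e0 87]
D2: mem[0x11..0x13] <- [86 4f 72]
D3: mem[0x15..0x1b] <- [7e 97 01 fb f6 86 4f]
D4: mem[0x1c..0x1f] <- [7e 97 01 fb]
query mem[0x0a]=0x81, mem[0x19]=0xf6, mem[0x15]=0x7e, mem[0x1a]=0x86

MEM[0x0a,0x19,0x15,0x1a] = 81 f6 7e 86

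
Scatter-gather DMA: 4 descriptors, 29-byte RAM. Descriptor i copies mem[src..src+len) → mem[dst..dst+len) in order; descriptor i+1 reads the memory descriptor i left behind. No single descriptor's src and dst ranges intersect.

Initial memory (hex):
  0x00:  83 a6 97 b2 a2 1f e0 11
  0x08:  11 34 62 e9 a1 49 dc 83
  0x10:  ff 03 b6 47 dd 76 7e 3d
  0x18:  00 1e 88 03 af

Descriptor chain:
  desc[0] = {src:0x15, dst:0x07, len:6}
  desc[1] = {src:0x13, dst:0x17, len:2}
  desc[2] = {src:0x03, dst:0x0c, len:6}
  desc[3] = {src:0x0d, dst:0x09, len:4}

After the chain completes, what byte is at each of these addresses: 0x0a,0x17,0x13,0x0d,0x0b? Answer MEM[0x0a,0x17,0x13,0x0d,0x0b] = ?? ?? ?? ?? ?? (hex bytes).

  after D0: wrote 6B at 0x07 = 767e3d001e88
  after D1: wrote 2B at 0x17 = 47dd
  after D2: wrote 6B at 0x0c = b2a21fe0767e
  after D3: wrote 4B at 0x09 = a21fe076
query mem[0x0a]=0x1f, mem[0x17]=0x47, mem[0x13]=0x47, mem[0x0d]=0xa2, mem[0x0b]=0xe0

MEM[0x0a,0x17,0x13,0x0d,0x0b] = 1f 47 47 a2 e0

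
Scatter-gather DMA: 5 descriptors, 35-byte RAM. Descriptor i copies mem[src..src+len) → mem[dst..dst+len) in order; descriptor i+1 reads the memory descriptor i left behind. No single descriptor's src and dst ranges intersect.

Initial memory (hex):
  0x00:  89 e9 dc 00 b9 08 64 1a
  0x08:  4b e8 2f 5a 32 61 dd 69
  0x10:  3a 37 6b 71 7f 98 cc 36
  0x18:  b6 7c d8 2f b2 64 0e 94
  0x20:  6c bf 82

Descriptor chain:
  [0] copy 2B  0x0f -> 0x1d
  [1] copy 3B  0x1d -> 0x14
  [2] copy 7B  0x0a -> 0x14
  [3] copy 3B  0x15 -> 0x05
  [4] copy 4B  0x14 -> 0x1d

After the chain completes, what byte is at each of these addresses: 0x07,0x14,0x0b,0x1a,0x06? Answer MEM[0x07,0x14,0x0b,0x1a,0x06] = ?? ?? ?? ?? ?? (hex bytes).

D0: mem[0x1d..0x1e] <- [69 3a]
D1: mem[0x14..0x16] <- [69 3a 94]
D2: mem[0x14..0x1a] <- [2f 5a 32 61 dd 69 3a]
D3: mem[0x05..0x07] <- [5a 32 61]
D4: mem[0x1d..0x20] <- [2f 5a 32 61]
query mem[0x07]=0x61, mem[0x14]=0x2f, mem[0x0b]=0x5a, mem[0x1a]=0x3a, mem[0x06]=0x32

MEM[0x07,0x14,0x0b,0x1a,0x06] = 61 2f 5a 3a 32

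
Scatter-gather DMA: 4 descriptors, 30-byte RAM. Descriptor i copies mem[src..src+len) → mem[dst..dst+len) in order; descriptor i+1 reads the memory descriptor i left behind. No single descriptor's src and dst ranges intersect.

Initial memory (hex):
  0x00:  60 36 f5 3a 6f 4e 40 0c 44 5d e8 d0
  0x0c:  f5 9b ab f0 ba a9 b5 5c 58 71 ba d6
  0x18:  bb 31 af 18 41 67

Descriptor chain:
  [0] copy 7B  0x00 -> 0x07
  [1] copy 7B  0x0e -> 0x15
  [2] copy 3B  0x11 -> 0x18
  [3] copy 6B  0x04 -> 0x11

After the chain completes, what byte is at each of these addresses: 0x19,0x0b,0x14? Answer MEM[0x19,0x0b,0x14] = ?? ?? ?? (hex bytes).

#0 dst[0x07+7] := {0x60,0x36,0xf5,0x3a,0x6f,0x4e,0x40}
#1 dst[0x15+7] := {0xab,0xf0,0xba,0xa9,0xb5,0x5c,0x58}
#2 dst[0x18+3] := {0xa9,0xb5,0x5c}
#3 dst[0x11+6] := {0x6f,0x4e,0x40,0x60,0x36,0xf5}
query mem[0x19]=0xb5, mem[0x0b]=0x6f, mem[0x14]=0x60

MEM[0x19,0x0b,0x14] = b5 6f 60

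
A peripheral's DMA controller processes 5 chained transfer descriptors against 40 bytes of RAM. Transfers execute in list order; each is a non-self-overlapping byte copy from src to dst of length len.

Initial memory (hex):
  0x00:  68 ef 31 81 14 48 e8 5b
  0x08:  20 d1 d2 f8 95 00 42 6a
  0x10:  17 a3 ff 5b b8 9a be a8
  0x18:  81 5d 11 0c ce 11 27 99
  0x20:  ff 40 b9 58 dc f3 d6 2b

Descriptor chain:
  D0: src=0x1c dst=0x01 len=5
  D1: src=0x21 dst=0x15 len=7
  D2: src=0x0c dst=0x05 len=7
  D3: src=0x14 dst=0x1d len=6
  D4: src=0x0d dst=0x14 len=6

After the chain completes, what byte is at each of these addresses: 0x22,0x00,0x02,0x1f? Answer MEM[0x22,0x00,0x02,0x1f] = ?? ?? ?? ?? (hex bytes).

MEM[0x22,0x00,0x02,0x1f] = f3 68 11 b9

#0 dst[0x01+5] := {0xce,0x11,0x27,0x99,0xff}
#1 dst[0x15+7] := {0x40,0xb9,0x58,0xdc,0xf3,0xd6,0x2b}
#2 dst[0x05+7] := {0x95,0x00,0x42,0x6a,0x17,0xa3,0xff}
#3 dst[0x1d+6] := {0xb8,0x40,0xb9,0x58,0xdc,0xf3}
#4 dst[0x14+6] := {0x00,0x42,0x6a,0x17,0xa3,0xff}
query mem[0x22]=0xf3, mem[0x00]=0x68, mem[0x02]=0x11, mem[0x1f]=0xb9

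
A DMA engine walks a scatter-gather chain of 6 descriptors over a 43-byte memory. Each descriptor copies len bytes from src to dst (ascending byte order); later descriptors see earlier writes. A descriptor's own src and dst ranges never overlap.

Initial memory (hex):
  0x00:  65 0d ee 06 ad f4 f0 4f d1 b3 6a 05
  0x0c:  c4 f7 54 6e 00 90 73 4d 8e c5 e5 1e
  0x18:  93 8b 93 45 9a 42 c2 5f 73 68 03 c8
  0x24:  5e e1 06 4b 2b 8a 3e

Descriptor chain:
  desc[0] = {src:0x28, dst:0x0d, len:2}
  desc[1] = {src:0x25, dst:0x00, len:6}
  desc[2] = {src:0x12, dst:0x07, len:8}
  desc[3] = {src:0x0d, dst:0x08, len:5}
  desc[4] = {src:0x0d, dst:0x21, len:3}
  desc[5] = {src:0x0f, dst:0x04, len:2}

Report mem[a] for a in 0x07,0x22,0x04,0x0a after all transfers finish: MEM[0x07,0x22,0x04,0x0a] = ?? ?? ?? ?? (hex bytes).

D0: mem[0x0d..0x0e] <- [2b 8a]
D1: mem[0x00..0x05] <- [e1 06 4b 2b 8a 3e]
D2: mem[0x07..0x0e] <- [73 4d 8e c5 e5 1e 93 8b]
D3: mem[0x08..0x0c] <- [93 8b 6e 00 90]
D4: mem[0x21..0x23] <- [93 8b 6e]
D5: mem[0x04..0x05] <- [6e 00]
query mem[0x07]=0x73, mem[0x22]=0x8b, mem[0x04]=0x6e, mem[0x0a]=0x6e

MEM[0x07,0x22,0x04,0x0a] = 73 8b 6e 6e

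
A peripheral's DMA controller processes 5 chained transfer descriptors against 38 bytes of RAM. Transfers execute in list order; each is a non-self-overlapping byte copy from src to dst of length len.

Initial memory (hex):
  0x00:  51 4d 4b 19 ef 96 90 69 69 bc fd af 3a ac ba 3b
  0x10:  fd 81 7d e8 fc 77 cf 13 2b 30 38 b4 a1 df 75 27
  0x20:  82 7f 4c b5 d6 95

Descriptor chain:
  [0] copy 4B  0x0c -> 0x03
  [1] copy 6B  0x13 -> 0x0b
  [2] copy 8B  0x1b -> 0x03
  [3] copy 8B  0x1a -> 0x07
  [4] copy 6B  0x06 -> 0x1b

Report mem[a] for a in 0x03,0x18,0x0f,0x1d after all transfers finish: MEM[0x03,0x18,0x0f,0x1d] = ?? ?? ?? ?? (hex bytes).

#0 dst[0x03+4] := {0x3a,0xac,0xba,0x3b}
#1 dst[0x0b+6] := {0xe8,0xfc,0x77,0xcf,0x13,0x2b}
#2 dst[0x03+8] := {0xb4,0xa1,0xdf,0x75,0x27,0x82,0x7f,0x4c}
#3 dst[0x07+8] := {0x38,0xb4,0xa1,0xdf,0x75,0x27,0x82,0x7f}
#4 dst[0x1b+6] := {0x75,0x38,0xb4,0xa1,0xdf,0x75}
query mem[0x03]=0xb4, mem[0x18]=0x2b, mem[0x0f]=0x13, mem[0x1d]=0xb4

MEM[0x03,0x18,0x0f,0x1d] = b4 2b 13 b4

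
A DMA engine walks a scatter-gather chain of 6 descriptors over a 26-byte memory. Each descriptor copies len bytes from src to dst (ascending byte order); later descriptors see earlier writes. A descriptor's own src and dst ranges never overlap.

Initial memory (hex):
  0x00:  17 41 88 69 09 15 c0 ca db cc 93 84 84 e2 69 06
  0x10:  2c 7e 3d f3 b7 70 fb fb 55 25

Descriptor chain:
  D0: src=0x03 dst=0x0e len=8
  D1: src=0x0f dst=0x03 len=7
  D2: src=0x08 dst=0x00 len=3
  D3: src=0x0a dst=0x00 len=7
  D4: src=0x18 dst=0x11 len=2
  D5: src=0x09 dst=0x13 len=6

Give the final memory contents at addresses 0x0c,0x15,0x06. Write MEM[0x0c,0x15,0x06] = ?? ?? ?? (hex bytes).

D0: mem[0x0e..0x15] <- [69 09 15 c0 ca db cc 93]
D1: mem[0x03..0x09] <- [09 15 c0 ca db cc 93]
D2: mem[0x00..0x02] <- [cc 93 93]
D3: mem[0x00..0x06] <- [93 84 84 e2 69 09 15]
D4: mem[0x11..0x12] <- [55 25]
D5: mem[0x13..0x18] <- [93 93 84 84 e2 69]
query mem[0x0c]=0x84, mem[0x15]=0x84, mem[0x06]=0x15

MEM[0x0c,0x15,0x06] = 84 84 15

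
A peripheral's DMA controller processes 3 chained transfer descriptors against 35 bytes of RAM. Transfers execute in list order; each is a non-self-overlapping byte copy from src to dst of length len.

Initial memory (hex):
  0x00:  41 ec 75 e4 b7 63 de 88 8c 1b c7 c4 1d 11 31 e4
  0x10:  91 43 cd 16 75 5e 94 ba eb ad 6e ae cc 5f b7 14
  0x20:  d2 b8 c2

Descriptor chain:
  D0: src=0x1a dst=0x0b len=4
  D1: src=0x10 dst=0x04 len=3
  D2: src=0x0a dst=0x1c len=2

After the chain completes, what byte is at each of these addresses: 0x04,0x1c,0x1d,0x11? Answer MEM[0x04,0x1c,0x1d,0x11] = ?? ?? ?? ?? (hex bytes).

MEM[0x04,0x1c,0x1d,0x11] = 91 c7 6e 43

#0 dst[0x0b+4] := {0x6e,0xae,0xcc,0x5f}
#1 dst[0x04+3] := {0x91,0x43,0xcd}
#2 dst[0x1c+2] := {0xc7,0x6e}
query mem[0x04]=0x91, mem[0x1c]=0xc7, mem[0x1d]=0x6e, mem[0x11]=0x43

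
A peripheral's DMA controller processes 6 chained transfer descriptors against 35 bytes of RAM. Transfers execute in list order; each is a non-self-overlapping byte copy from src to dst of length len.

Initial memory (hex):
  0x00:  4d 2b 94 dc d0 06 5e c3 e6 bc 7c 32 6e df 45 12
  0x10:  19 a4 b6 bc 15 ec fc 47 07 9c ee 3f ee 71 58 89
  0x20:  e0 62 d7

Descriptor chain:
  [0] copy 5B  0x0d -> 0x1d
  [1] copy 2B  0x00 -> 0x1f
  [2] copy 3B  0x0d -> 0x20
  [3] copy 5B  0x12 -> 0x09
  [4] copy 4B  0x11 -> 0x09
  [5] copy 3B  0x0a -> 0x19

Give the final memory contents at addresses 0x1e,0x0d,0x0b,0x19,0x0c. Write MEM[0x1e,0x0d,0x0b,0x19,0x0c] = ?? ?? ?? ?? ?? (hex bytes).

MEM[0x1e,0x0d,0x0b,0x19,0x0c] = 45 fc bc b6 15

  after D0: wrote 5B at 0x1d = df451219a4
  after D1: wrote 2B at 0x1f = 4d2b
  after D2: wrote 3B at 0x20 = df4512
  after D3: wrote 5B at 0x09 = b6bc15ecfc
  after D4: wrote 4B at 0x09 = a4b6bc15
  after D5: wrote 3B at 0x19 = b6bc15
query mem[0x1e]=0x45, mem[0x0d]=0xfc, mem[0x0b]=0xbc, mem[0x19]=0xb6, mem[0x0c]=0x15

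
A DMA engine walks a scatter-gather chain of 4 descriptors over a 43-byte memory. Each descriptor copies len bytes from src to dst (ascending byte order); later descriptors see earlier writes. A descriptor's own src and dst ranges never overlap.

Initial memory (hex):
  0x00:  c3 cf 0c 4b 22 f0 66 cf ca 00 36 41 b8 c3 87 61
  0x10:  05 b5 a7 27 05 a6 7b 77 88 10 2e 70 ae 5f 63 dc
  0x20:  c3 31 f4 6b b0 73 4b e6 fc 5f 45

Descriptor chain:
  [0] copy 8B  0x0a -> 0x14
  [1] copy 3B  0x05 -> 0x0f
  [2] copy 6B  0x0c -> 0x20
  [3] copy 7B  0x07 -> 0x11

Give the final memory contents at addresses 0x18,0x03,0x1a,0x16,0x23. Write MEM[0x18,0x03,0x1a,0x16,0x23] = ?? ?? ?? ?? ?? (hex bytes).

MEM[0x18,0x03,0x1a,0x16,0x23] = 87 4b 05 b8 f0

#0 dst[0x14+8] := {0x36,0x41,0xb8,0xc3,0x87,0x61,0x05,0xb5}
#1 dst[0x0f+3] := {0xf0,0x66,0xcf}
#2 dst[0x20+6] := {0xb8,0xc3,0x87,0xf0,0x66,0xcf}
#3 dst[0x11+7] := {0xcf,0xca,0x00,0x36,0x41,0xb8,0xc3}
query mem[0x18]=0x87, mem[0x03]=0x4b, mem[0x1a]=0x05, mem[0x16]=0xb8, mem[0x23]=0xf0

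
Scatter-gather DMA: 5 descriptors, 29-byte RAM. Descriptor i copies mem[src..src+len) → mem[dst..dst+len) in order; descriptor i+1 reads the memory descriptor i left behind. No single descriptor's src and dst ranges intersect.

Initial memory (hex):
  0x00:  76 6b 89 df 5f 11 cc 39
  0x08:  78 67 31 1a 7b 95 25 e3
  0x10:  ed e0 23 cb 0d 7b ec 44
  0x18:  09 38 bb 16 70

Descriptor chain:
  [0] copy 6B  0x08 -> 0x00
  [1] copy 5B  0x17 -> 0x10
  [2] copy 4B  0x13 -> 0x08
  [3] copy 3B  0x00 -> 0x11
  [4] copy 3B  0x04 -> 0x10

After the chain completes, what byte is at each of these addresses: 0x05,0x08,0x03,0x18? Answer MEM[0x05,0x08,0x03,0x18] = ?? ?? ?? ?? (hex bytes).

MEM[0x05,0x08,0x03,0x18] = 95 bb 1a 09

  after D0: wrote 6B at 0x00 = 7867311a7b95
  after D1: wrote 5B at 0x10 = 440938bb16
  after D2: wrote 4B at 0x08 = bb167bec
  after D3: wrote 3B at 0x11 = 786731
  after D4: wrote 3B at 0x10 = 7b95cc
query mem[0x05]=0x95, mem[0x08]=0xbb, mem[0x03]=0x1a, mem[0x18]=0x09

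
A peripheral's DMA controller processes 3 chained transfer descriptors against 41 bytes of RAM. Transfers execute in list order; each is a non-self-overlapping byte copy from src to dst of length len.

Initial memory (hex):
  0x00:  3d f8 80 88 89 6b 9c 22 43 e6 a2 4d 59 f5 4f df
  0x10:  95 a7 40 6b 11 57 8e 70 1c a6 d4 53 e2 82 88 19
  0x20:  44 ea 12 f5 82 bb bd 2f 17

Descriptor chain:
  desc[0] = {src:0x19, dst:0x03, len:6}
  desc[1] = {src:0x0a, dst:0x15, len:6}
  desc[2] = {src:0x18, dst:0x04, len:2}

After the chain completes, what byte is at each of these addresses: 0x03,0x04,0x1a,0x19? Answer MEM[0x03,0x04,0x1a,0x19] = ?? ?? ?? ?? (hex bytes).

MEM[0x03,0x04,0x1a,0x19] = a6 f5 df 4f

  after D0: wrote 6B at 0x03 = a6d453e28288
  after D1: wrote 6B at 0x15 = a24d59f54fdf
  after D2: wrote 2B at 0x04 = f54f
query mem[0x03]=0xa6, mem[0x04]=0xf5, mem[0x1a]=0xdf, mem[0x19]=0x4f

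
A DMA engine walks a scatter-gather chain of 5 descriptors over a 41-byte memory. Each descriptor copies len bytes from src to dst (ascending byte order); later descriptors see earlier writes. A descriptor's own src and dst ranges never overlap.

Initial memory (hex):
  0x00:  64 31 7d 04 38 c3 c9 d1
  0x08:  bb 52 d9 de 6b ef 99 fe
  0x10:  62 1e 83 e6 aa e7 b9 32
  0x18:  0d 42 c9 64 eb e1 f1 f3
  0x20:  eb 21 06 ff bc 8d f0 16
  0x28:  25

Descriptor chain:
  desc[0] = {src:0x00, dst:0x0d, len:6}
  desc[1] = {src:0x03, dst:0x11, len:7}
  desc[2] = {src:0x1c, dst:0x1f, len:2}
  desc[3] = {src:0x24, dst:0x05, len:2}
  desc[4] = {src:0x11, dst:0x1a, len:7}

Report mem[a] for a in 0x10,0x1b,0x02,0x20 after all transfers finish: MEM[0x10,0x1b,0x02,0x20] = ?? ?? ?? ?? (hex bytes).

MEM[0x10,0x1b,0x02,0x20] = 04 38 7d 52

D0: mem[0x0d..0x12] <- [64 31 7d 04 38 c3]
D1: mem[0x11..0x17] <- [04 38 c3 c9 d1 bb 52]
D2: mem[0x1f..0x20] <- [eb e1]
D3: mem[0x05..0x06] <- [bc 8d]
D4: mem[0x1a..0x20] <- [04 38 c3 c9 d1 bb 52]
query mem[0x10]=0x04, mem[0x1b]=0x38, mem[0x02]=0x7d, mem[0x20]=0x52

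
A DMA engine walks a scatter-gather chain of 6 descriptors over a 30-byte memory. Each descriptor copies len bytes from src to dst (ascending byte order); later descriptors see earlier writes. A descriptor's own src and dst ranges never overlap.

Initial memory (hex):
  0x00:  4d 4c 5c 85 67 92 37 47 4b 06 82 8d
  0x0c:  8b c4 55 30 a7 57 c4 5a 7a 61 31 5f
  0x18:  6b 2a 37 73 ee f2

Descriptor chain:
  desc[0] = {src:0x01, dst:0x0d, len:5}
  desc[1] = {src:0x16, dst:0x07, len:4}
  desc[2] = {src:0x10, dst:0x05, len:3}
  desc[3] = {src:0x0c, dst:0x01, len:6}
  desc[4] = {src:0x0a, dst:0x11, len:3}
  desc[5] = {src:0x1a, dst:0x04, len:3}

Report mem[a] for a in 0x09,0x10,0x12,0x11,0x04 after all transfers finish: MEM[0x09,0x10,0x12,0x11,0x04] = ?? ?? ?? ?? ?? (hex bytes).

[0] 0x01->0x0d len=5 : 4c 5c 85 67 92
[1] 0x16->0x07 len=4 : 31 5f 6b 2a
[2] 0x10->0x05 len=3 : 67 92 c4
[3] 0x0c->0x01 len=6 : 8b 4c 5c 85 67 92
[4] 0x0a->0x11 len=3 : 2a 8d 8b
[5] 0x1a->0x04 len=3 : 37 73 ee
query mem[0x09]=0x6b, mem[0x10]=0x67, mem[0x12]=0x8d, mem[0x11]=0x2a, mem[0x04]=0x37

MEM[0x09,0x10,0x12,0x11,0x04] = 6b 67 8d 2a 37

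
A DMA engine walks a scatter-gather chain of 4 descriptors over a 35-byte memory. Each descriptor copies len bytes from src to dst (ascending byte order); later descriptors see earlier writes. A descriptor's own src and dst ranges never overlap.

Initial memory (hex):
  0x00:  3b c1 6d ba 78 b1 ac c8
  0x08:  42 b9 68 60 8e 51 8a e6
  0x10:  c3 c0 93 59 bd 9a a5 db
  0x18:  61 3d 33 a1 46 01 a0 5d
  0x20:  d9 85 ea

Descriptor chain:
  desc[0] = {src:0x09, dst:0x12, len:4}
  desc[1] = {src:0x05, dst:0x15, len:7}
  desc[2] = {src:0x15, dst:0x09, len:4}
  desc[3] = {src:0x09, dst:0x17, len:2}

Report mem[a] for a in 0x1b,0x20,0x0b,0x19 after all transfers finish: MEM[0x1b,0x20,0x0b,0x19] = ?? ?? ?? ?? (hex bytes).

D0: mem[0x12..0x15] <- [b9 68 60 8e]
D1: mem[0x15..0x1b] <- [b1 ac c8 42 b9 68 60]
D2: mem[0x09..0x0c] <- [b1 ac c8 42]
D3: mem[0x17..0x18] <- [b1 ac]
query mem[0x1b]=0x60, mem[0x20]=0xd9, mem[0x0b]=0xc8, mem[0x19]=0xb9

MEM[0x1b,0x20,0x0b,0x19] = 60 d9 c8 b9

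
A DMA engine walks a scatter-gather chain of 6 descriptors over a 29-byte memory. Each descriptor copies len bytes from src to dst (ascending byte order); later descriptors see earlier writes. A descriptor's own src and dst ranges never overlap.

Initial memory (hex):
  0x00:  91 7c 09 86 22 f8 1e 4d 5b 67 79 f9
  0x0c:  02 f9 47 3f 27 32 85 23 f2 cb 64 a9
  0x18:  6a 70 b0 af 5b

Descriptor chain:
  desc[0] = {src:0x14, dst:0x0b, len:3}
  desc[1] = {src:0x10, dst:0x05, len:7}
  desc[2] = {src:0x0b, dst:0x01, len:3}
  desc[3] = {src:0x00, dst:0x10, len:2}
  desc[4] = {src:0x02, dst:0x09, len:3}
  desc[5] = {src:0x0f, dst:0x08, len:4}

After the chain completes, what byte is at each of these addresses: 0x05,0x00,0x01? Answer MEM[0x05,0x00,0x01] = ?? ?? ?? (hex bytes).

[0] 0x14->0x0b len=3 : f2 cb 64
[1] 0x10->0x05 len=7 : 27 32 85 23 f2 cb 64
[2] 0x0b->0x01 len=3 : 64 cb 64
[3] 0x00->0x10 len=2 : 91 64
[4] 0x02->0x09 len=3 : cb 64 22
[5] 0x0f->0x08 len=4 : 3f 91 64 85
query mem[0x05]=0x27, mem[0x00]=0x91, mem[0x01]=0x64

MEM[0x05,0x00,0x01] = 27 91 64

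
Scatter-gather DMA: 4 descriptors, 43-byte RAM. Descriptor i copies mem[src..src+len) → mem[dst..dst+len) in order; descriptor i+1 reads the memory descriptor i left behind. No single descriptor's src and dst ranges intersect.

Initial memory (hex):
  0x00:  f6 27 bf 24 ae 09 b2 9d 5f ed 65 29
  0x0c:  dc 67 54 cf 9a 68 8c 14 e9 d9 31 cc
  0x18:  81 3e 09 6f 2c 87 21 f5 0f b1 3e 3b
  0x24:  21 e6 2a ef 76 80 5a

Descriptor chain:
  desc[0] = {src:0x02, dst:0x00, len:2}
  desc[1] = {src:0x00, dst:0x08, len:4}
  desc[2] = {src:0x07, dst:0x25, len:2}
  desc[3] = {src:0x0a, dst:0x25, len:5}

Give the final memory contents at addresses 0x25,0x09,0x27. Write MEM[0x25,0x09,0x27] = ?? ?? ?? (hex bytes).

D0: mem[0x00..0x01] <- [bf 24]
D1: mem[0x08..0x0b] <- [bf 24 bf 24]
D2: mem[0x25..0x26] <- [9d bf]
D3: mem[0x25..0x29] <- [bf 24 dc 67 54]
query mem[0x25]=0xbf, mem[0x09]=0x24, mem[0x27]=0xdc

MEM[0x25,0x09,0x27] = bf 24 dc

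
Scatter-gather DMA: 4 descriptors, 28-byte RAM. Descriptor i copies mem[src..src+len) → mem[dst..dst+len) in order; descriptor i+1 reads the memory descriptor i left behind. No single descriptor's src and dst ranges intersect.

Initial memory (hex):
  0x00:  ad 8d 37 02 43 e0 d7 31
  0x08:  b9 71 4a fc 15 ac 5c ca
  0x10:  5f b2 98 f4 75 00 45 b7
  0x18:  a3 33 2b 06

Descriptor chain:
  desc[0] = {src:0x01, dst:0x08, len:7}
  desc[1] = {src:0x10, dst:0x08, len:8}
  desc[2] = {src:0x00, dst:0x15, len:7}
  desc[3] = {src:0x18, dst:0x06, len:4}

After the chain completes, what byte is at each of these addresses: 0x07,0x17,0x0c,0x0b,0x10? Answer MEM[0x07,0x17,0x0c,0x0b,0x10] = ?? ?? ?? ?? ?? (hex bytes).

  after D0: wrote 7B at 0x08 = 8d370243e0d731
  after D1: wrote 8B at 0x08 = 5fb298f4750045b7
  after D2: wrote 7B at 0x15 = ad8d370243e0d7
  after D3: wrote 4B at 0x06 = 0243e0d7
query mem[0x07]=0x43, mem[0x17]=0x37, mem[0x0c]=0x75, mem[0x0b]=0xf4, mem[0x10]=0x5f

MEM[0x07,0x17,0x0c,0x0b,0x10] = 43 37 75 f4 5f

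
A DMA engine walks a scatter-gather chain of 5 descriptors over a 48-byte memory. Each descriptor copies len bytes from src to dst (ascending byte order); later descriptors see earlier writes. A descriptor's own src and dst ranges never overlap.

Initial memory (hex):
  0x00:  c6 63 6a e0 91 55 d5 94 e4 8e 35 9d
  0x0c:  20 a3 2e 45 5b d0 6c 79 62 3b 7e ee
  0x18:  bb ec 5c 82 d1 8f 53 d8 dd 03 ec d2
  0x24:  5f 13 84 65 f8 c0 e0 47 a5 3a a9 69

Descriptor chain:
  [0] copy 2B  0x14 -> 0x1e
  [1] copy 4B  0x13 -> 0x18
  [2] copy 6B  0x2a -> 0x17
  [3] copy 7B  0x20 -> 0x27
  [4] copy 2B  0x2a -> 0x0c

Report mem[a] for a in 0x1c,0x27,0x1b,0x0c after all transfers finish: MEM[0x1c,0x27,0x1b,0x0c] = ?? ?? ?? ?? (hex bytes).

MEM[0x1c,0x27,0x1b,0x0c] = 69 dd a9 d2

#0 dst[0x1e+2] := {0x62,0x3b}
#1 dst[0x18+4] := {0x79,0x62,0x3b,0x7e}
#2 dst[0x17+6] := {0xe0,0x47,0xa5,0x3a,0xa9,0x69}
#3 dst[0x27+7] := {0xdd,0x03,0xec,0xd2,0x5f,0x13,0x84}
#4 dst[0x0c+2] := {0xd2,0x5f}
query mem[0x1c]=0x69, mem[0x27]=0xdd, mem[0x1b]=0xa9, mem[0x0c]=0xd2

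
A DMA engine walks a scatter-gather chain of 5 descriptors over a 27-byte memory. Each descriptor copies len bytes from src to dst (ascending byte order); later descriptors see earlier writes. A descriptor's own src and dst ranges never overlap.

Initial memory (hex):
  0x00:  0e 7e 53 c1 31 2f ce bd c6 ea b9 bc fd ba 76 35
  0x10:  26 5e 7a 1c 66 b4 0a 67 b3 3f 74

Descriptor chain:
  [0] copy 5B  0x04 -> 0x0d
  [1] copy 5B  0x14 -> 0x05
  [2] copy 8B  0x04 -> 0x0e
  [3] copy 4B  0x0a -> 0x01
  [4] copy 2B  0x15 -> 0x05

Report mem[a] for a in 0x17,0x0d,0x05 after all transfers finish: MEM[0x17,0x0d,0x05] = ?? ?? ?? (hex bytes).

  after D0: wrote 5B at 0x0d = 312fcebdc6
  after D1: wrote 5B at 0x05 = 66b40a67b3
  after D2: wrote 8B at 0x0e = 3166b40a67b3b9bc
  after D3: wrote 4B at 0x01 = b9bcfd31
  after D4: wrote 2B at 0x05 = bc0a
query mem[0x17]=0x67, mem[0x0d]=0x31, mem[0x05]=0xbc

MEM[0x17,0x0d,0x05] = 67 31 bc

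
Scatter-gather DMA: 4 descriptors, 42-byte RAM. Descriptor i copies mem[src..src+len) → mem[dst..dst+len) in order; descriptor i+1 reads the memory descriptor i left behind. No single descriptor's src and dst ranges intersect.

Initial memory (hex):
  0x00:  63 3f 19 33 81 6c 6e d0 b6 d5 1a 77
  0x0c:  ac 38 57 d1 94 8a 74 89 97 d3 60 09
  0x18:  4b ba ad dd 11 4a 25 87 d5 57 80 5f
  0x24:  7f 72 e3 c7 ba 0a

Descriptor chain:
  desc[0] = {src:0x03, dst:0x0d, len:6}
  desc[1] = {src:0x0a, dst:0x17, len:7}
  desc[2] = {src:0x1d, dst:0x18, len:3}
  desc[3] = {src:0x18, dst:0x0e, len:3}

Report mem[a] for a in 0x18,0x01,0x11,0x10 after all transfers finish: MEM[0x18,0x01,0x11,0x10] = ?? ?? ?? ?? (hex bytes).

MEM[0x18,0x01,0x11,0x10] = 6e 3f d0 87

D0: mem[0x0d..0x12] <- [33 81 6c 6e d0 b6]
D1: mem[0x17..0x1d] <- [1a 77 ac 33 81 6c 6e]
D2: mem[0x18..0x1a] <- [6e 25 87]
D3: mem[0x0e..0x10] <- [6e 25 87]
query mem[0x18]=0x6e, mem[0x01]=0x3f, mem[0x11]=0xd0, mem[0x10]=0x87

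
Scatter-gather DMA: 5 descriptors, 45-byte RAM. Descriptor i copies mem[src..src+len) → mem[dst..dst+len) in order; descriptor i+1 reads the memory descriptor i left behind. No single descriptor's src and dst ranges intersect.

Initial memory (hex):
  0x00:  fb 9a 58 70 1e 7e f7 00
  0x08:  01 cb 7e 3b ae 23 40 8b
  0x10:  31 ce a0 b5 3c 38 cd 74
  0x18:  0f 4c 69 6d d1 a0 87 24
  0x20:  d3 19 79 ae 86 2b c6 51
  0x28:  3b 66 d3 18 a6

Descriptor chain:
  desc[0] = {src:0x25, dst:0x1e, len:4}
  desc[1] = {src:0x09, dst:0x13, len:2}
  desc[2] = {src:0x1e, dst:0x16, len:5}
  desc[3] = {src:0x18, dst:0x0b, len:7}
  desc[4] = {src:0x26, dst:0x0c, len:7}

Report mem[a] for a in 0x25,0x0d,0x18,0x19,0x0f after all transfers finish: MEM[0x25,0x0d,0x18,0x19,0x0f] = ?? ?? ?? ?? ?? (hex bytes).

#0 dst[0x1e+4] := {0x2b,0xc6,0x51,0x3b}
#1 dst[0x13+2] := {0xcb,0x7e}
#2 dst[0x16+5] := {0x2b,0xc6,0x51,0x3b,0x79}
#3 dst[0x0b+7] := {0x51,0x3b,0x79,0x6d,0xd1,0xa0,0x2b}
#4 dst[0x0c+7] := {0xc6,0x51,0x3b,0x66,0xd3,0x18,0xa6}
query mem[0x25]=0x2b, mem[0x0d]=0x51, mem[0x18]=0x51, mem[0x19]=0x3b, mem[0x0f]=0x66

MEM[0x25,0x0d,0x18,0x19,0x0f] = 2b 51 51 3b 66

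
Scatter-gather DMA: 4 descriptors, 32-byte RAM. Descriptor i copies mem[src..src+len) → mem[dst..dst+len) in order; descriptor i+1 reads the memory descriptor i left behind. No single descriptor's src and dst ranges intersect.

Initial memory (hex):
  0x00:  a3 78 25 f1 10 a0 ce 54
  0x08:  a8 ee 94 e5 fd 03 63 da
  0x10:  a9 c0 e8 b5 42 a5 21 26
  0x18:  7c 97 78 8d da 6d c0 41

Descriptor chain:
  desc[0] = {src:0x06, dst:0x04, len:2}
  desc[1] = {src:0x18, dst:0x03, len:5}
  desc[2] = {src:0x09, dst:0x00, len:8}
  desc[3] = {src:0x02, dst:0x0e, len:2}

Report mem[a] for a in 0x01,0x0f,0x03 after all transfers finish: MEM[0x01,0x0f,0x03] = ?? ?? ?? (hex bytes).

[0] 0x06->0x04 len=2 : ce 54
[1] 0x18->0x03 len=5 : 7c 97 78 8d da
[2] 0x09->0x00 len=8 : ee 94 e5 fd 03 63 da a9
[3] 0x02->0x0e len=2 : e5 fd
query mem[0x01]=0x94, mem[0x0f]=0xfd, mem[0x03]=0xfd

MEM[0x01,0x0f,0x03] = 94 fd fd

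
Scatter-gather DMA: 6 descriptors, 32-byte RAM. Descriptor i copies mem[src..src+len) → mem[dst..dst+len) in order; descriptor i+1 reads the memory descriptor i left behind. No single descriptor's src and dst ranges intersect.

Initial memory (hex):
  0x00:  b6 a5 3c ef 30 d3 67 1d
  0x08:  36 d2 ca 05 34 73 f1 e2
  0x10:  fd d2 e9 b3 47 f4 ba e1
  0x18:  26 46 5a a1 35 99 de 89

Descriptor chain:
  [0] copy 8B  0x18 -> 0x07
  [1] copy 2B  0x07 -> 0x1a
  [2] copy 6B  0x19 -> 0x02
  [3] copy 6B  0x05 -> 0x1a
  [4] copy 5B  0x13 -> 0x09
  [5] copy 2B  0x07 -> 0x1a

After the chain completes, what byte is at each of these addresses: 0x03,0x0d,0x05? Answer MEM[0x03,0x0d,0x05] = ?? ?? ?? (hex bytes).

#0 dst[0x07+8] := {0x26,0x46,0x5a,0xa1,0x35,0x99,0xde,0x89}
#1 dst[0x1a+2] := {0x26,0x46}
#2 dst[0x02+6] := {0x46,0x26,0x46,0x35,0x99,0xde}
#3 dst[0x1a+6] := {0x35,0x99,0xde,0x46,0x5a,0xa1}
#4 dst[0x09+5] := {0xb3,0x47,0xf4,0xba,0xe1}
#5 dst[0x1a+2] := {0xde,0x46}
query mem[0x03]=0x26, mem[0x0d]=0xe1, mem[0x05]=0x35

MEM[0x03,0x0d,0x05] = 26 e1 35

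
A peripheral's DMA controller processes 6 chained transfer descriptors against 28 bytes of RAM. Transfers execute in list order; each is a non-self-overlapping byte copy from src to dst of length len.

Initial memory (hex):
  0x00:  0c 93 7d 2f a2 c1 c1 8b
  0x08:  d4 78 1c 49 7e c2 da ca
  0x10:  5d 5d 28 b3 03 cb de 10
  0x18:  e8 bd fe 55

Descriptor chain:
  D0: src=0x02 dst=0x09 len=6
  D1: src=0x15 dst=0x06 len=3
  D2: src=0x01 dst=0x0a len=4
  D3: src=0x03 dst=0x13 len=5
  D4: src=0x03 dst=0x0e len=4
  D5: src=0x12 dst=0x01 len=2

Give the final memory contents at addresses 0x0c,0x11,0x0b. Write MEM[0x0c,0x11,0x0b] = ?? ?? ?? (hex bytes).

[0] 0x02->0x09 len=6 : 7d 2f a2 c1 c1 8b
[1] 0x15->0x06 len=3 : cb de 10
[2] 0x01->0x0a len=4 : 93 7d 2f a2
[3] 0x03->0x13 len=5 : 2f a2 c1 cb de
[4] 0x03->0x0e len=4 : 2f a2 c1 cb
[5] 0x12->0x01 len=2 : 28 2f
query mem[0x0c]=0x2f, mem[0x11]=0xcb, mem[0x0b]=0x7d

MEM[0x0c,0x11,0x0b] = 2f cb 7d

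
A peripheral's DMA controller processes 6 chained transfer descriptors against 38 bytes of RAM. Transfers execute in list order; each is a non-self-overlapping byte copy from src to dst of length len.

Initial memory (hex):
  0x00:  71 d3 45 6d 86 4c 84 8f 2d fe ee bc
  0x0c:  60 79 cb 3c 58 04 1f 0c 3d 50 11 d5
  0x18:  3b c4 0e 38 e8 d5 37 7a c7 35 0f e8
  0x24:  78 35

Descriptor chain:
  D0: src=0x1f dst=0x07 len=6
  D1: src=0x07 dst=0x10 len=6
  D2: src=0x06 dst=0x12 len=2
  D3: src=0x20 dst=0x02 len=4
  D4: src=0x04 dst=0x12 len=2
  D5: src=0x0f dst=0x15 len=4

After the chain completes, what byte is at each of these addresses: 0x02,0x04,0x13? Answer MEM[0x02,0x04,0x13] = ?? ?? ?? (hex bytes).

  after D0: wrote 6B at 0x07 = 7ac7350fe878
  after D1: wrote 6B at 0x10 = 7ac7350fe878
  after D2: wrote 2B at 0x12 = 847a
  after D3: wrote 4B at 0x02 = c7350fe8
  after D4: wrote 2B at 0x12 = 0fe8
  after D5: wrote 4B at 0x15 = 3c7ac70f
query mem[0x02]=0xc7, mem[0x04]=0x0f, mem[0x13]=0xe8

MEM[0x02,0x04,0x13] = c7 0f e8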